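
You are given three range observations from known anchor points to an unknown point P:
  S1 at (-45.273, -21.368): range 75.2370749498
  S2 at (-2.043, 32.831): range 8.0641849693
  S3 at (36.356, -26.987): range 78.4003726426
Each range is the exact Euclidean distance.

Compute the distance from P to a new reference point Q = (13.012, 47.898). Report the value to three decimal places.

17.460

eq1: (x + 45.273)² + (y + 21.368)² = 75.2370749498²
eq2: (x + 2.043)² + (y − 32.831)² = 8.0641849693²
eq3: (x − 36.356)² + (y + 26.987)² = 78.4003726426²
eq3−eq1, eq3−eq2 (x²,y² cancel):
  -163.258·x + 11.238·y = 942.180032
  -76.798·x + 119.636·y = 5113.578856
det = -163.258·119.636 − 11.238·-76.798 = -18668.478164
x = (942.180032·119.636 − 11.238·5113.578856) / -18668.478164 = -2.959655
y = (-163.258·5113.578856 − 942.180032·-76.798) / -18668.478164 = 40.842918
|P − Q| = √((-2.959655 − 13.012)² + (40.842918 − 47.898)²) = 17.460468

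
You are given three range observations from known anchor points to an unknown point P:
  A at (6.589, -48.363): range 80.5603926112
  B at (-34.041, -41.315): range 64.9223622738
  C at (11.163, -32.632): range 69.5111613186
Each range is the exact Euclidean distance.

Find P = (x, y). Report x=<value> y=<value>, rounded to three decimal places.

eq1: (x − 6.589)² + (y + 48.363)² = 80.5603926112²
eq2: (x + 34.041)² + (y + 41.315)² = 64.9223622738²
eq3: (x − 11.163)² + (y + 32.632)² = 69.5111613186²
eq2−eq3, eq2−eq1 (x²,y² cancel):
  90.408·x + 17.366·y = -2293.147338
  81.260·x − 14.096·y = -2758.387950
det = 90.408·-14.096 − 17.366·81.260 = -2685.552328
x = (-2293.147338·-14.096 − 17.366·-2758.387950) / -2685.552328 = -29.873322
y = (90.408·-2758.387950 − -2293.147338·81.260) / -2685.552328 = 23.473453

x=-29.873 y=23.473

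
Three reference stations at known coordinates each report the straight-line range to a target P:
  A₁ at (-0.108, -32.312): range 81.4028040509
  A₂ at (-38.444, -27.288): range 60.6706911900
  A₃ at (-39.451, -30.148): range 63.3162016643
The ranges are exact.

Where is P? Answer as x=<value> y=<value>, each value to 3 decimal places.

eq1: (x + 0.108)² + (y + 32.312)² = 81.4028040509²
eq2: (x + 38.444)² + (y + 27.288)² = 60.6706911900²
eq3: (x + 39.451)² + (y + 30.148)² = 63.3162016643²
eq3−eq1, eq3−eq2 (x²,y² cancel):
  78.686·x − 4.328·y = -4038.681411
  2.014·x + 5.720·y = 85.301399
det = 78.686·5.720 − -4.328·2.014 = 458.800512
x = (-4038.681411·5.720 − -4.328·85.301399) / 458.800512 = -49.546748
y = (78.686·85.301399 − -4038.681411·2.014) / 458.800512 = 32.358138

x=-49.547 y=32.358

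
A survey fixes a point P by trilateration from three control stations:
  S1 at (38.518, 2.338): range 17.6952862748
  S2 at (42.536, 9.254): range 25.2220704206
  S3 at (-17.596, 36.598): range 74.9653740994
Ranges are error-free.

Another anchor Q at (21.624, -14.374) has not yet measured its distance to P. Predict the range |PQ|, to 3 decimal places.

14.952

eq1: (x − 38.518)² + (y − 2.338)² = 17.6952862748²
eq2: (x − 42.536)² + (y − 9.254)² = 25.2220704206²
eq3: (x + 17.596)² + (y − 36.598)² = 74.9653740994²
eq1−eq2, eq1−eq3 (x²,y² cancel):
  8.036·x + 13.832·y = 82.815564
  -112.228·x + 68.520·y = -5146.753906
det = 8.036·68.520 − 13.832·-112.228 = 2102.964416
x = (82.815564·68.520 − 13.832·-5146.753906) / 2102.964416 = 36.550510
y = (8.036·-5146.753906 − 82.815564·-112.228) / 2102.964416 = -15.247566
|P − Q| = √((36.550510 − 21.624)² + (-15.247566 − -14.374)²) = 14.952051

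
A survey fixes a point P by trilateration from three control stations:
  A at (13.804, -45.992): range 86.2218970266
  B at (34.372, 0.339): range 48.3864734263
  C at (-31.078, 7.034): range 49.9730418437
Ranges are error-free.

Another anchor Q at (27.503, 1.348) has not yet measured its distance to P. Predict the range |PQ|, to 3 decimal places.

43.901

eq1: (x − 13.804)² + (y + 45.992)² = 86.2218970266²
eq2: (x − 34.372)² + (y − 0.339)² = 48.3864734263²
eq3: (x + 31.078)² + (y − 7.034)² = 49.9730418437²
eq1−eq3, eq1−eq2 (x²,y² cancel):
  -89.764·x + 106.052·y = 3646.415376
  41.136·x + 92.662·y = 3968.699541
det = -89.764·92.662 − 106.052·41.136 = -12680.266840
x = (3646.415376·92.662 − 106.052·3968.699541) / -12680.266840 = 6.545949
y = (-89.764·3968.699541 − 3646.415376·41.136) / -12680.266840 = 39.923867
|P − Q| = √((6.545949 − 27.503)² + (39.923867 − 1.348)²) = 43.900974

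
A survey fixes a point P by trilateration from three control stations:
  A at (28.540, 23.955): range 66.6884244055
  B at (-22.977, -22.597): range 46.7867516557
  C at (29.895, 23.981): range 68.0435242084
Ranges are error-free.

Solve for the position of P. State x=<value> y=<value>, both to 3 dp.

eq1: (x − 28.540)² + (y − 23.955)² = 66.6884244055²
eq2: (x + 22.977)² + (y + 22.597)² = 46.7867516557²
eq3: (x − 29.895)² + (y − 23.981)² = 68.0435242084²
eq1−eq2, eq1−eq3 (x²,y² cancel):
  -103.034·x − 93.104·y = 1908.539132
  2.710·x + 0.052·y = -102.149476
det = -103.034·0.052 − -93.104·2.710 = 246.954072
x = (1908.539132·0.052 − -93.104·-102.149476) / 246.954072 = -38.109438
y = (-103.034·-102.149476 − 1908.539132·2.710) / 246.954072 = 21.674994

x=-38.109 y=21.675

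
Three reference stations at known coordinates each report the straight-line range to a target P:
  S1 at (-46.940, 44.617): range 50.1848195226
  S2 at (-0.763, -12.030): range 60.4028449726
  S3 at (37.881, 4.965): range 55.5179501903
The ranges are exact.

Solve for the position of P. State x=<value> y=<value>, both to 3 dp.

eq1: (x + 46.940)² + (y − 44.617)² = 50.1848195226²
eq2: (x + 0.763)² + (y + 12.030)² = 60.4028449726²
eq3: (x − 37.881)² + (y − 4.965)² = 55.5179501903²
eq1−eq2, eq1−eq3 (x²,y² cancel):
  92.354·x − 113.294·y = -5178.724790
  169.642·x − 79.304·y = -3298.145586
det = 92.354·-79.304 − -113.294·169.642 = 11895.379132
x = (-5178.724790·-79.304 − -113.294·-3298.145586) / 11895.379132 = 3.113266
y = (92.354·-3298.145586 − -5178.724790·169.642) / 11895.379132 = 48.248340

x=3.113 y=48.248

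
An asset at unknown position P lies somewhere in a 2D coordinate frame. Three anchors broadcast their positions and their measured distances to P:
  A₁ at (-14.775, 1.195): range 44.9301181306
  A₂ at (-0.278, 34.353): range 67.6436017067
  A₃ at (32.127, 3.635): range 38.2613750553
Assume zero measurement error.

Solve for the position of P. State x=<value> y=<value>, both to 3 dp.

x=16.340 y=-31.218

eq1: (x + 14.775)² + (y − 1.195)² = 44.9301181306²
eq2: (x + 0.278)² + (y − 34.353)² = 67.6436017067²
eq3: (x − 32.127)² + (y − 3.635)² = 38.2613750553²
eq3−eq1, eq3−eq2 (x²,y² cancel):
  -93.804·x − 4.880·y = -1380.411398
  -64.810·x + 61.436·y = -2976.875492
det = -93.804·61.436 − -4.880·-64.810 = -6079.215344
x = (-1380.411398·61.436 − -4.880·-2976.875492) / -6079.215344 = 16.339955
y = (-93.804·-2976.875492 − -1380.411398·-64.810) / -6079.215344 = -31.217576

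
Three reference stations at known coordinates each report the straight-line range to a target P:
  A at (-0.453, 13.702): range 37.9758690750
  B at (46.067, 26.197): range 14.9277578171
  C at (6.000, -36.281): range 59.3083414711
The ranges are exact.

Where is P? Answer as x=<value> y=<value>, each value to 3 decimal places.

eq1: (x + 0.453)² + (y − 13.702)² = 37.9758690750²
eq2: (x − 46.067)² + (y − 26.197)² = 14.9277578171²
eq3: (x − 6.000)² + (y + 36.281)² = 59.3083414711²
eq2−eq3, eq2−eq1 (x²,y² cancel):
  -80.134·x − 124.956·y = -4750.781752
  -93.040·x − 24.990·y = -3839.829964
det = -80.134·-24.990 − -124.956·-93.040 = -9623.357580
x = (-4750.781752·-24.990 − -124.956·-3839.829964) / -9623.357580 = 37.522014
y = (-80.134·-3839.829964 − -4750.781752·-93.040) / -9623.357580 = 13.956854

x=37.522 y=13.957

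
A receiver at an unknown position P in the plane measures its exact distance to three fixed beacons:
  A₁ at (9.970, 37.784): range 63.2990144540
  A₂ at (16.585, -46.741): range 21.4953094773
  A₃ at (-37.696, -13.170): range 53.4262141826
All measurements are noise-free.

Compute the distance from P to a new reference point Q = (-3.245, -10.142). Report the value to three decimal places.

23.244

eq1: (x − 9.970)² + (y − 37.784)² = 63.2990144540²
eq2: (x − 16.585)² + (y + 46.741)² = 21.4953094773²
eq3: (x + 37.696)² + (y + 13.170)² = 53.4262141826²
eq2−eq3, eq2−eq1 (x²,y² cancel):
  -108.562·x + 67.142·y = -3257.658022
  -13.230·x + 169.050·y = -4477.468651
det = -108.562·169.050 − 67.142·-13.230 = -17464.117440
x = (-3257.658022·169.050 − 67.142·-4477.468651) / -17464.117440 = 14.319698
y = (-108.562·-4477.468651 − -3257.658022·-13.230) / -17464.117440 = -25.365389
|P − Q| = √((14.319698 − -3.245)² + (-25.365389 − -10.142)²) = 23.243713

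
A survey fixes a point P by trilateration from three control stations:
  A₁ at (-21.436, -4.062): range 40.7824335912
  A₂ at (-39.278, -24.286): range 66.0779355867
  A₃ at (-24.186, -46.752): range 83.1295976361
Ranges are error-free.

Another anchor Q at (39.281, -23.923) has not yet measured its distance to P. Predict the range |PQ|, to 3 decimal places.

77.438

eq1: (x + 21.436)² + (y + 4.062)² = 40.7824335912²
eq2: (x + 39.278)² + (y + 24.286)² = 66.0779355867²
eq3: (x + 24.186)² + (y + 46.752)² = 83.1295976361²
eq3−eq1, eq3−eq2 (x²,y² cancel):
  5.500·x + 85.380·y = 2952.612954
  -30.184·x + 44.932·y = 1906.095412
det = 5.500·44.932 − 85.380·-30.184 = 2824.235920
x = (2952.612954·44.932 − 85.380·1906.095412) / 2824.235920 = -10.649118
y = (5.500·1906.095412 − 2952.612954·-30.184) / 2824.235920 = 35.268015
|P − Q| = √((-10.649118 − 39.281)² + (35.268015 − -23.923)²) = 77.437671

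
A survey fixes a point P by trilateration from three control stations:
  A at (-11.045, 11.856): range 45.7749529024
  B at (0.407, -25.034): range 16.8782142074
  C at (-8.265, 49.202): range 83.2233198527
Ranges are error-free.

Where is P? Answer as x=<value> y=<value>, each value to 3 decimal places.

eq1: (x + 11.045)² + (y − 11.856)² = 45.7749529024²
eq2: (x − 0.407)² + (y + 25.034)² = 16.8782142074²
eq3: (x + 8.265)² + (y − 49.202)² = 83.2233198527²
eq1−eq2, eq1−eq3 (x²,y² cancel):
  22.904·x − 73.780·y = 2174.782242
  5.560·x + 74.692·y = -2604.184386
det = 22.904·74.692 − -73.780·5.560 = 2120.962368
x = (2174.782242·74.692 − -73.780·-2604.184386) / 2120.962368 = -14.002082
y = (22.904·-2604.184386 − 2174.782242·5.560) / 2120.962368 = -33.823339

x=-14.002 y=-33.823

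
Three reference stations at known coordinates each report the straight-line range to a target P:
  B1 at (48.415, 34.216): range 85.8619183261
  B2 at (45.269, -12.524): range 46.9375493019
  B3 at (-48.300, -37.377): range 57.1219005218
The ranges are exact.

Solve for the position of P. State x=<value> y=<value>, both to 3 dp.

eq1: (x − 48.415)² + (y − 34.216)² = 85.8619183261²
eq2: (x − 45.269)² + (y + 12.524)² = 46.9375493019²
eq3: (x + 48.300)² + (y + 37.377)² = 57.1219005218²
eq2−eq3, eq2−eq1 (x²,y² cancel):
  -187.138·x − 49.706·y = 464.019207
  6.292·x + 93.480·y = -3860.521540
det = -187.138·93.480 − -49.706·6.292 = -17180.910088
x = (464.019207·93.480 − -49.706·-3860.521540) / -17180.910088 = 8.644162
y = (-187.138·-3860.521540 − 464.019207·6.292) / -17180.910088 = -41.879660

x=8.644 y=-41.880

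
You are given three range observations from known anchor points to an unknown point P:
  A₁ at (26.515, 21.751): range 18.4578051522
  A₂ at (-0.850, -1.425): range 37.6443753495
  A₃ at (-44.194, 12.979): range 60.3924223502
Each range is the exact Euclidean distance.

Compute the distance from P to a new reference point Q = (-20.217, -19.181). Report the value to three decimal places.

eq1: (x − 26.515)² + (y − 21.751)² = 18.4578051522²
eq2: (x + 0.850)² + (y + 1.425)² = 37.6443753495²
eq3: (x + 44.194)² + (y − 12.979)² = 60.3924223502²
eq3−eq1, eq3−eq2 (x²,y² cancel):
  141.418·x + 17.544·y = 2361.141255
  86.688·x − 28.808·y = 111.334730
det = 141.418·-28.808 − 17.544·86.688 = -5594.824016
x = (2361.141255·-28.808 − 17.544·111.334730) / -5594.824016 = 12.506741
y = (141.418·111.334730 − 2361.141255·86.688) / -5594.824016 = 33.770120
|P − Q| = √((12.506741 − -20.217)² + (33.770120 − -19.181)²) = 62.246802

62.247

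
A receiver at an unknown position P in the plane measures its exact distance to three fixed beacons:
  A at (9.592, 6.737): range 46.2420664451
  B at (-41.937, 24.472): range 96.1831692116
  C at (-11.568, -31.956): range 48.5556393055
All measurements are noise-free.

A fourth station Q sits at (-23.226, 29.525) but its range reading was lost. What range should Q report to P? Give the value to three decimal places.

85.029

eq1: (x − 9.592)² + (y − 6.737)² = 46.2420664451²
eq2: (x + 41.937)² + (y − 24.472)² = 96.1831692116²
eq3: (x + 11.568)² + (y + 31.956)² = 48.5556393055²
eq3−eq2, eq3−eq1 (x²,y² cancel):
  -60.738·x + 112.856·y = -5690.965738
  42.320·x + 77.386·y = -798.289528
det = -60.738·77.386 − 112.856·42.320 = -9476.336788
x = (-5690.965738·77.386 − 112.856·-798.289528) / -9476.336788 = 36.966744
y = (-60.738·-798.289528 − -5690.965738·42.320) / -9476.336788 = -30.531648
|P − Q| = √((36.966744 − -23.226)² + (-30.531648 − 29.525)²) = 85.029215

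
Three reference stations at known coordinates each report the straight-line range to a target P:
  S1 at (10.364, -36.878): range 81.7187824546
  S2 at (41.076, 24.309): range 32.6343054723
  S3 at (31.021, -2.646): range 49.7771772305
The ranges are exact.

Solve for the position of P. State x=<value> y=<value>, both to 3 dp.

x=15.576 y=44.674

eq1: (x − 10.364)² + (y + 36.878)² = 81.7187824546²
eq2: (x − 41.076)² + (y − 24.309)² = 32.6343054723²
eq3: (x − 31.021)² + (y + 2.646)² = 49.7771772305²
eq1−eq3, eq1−eq2 (x²,y² cancel):
  41.314·x + 68.464·y = 3702.096410
  61.424·x + 122.374·y = 6423.727389
det = 41.314·122.374 − 68.464·61.424 = 850.426700
x = (3702.096410·122.374 − 68.464·6423.727389) / 850.426700 = 15.576033
y = (41.314·6423.727389 − 3702.096410·61.424) / 850.426700 = 44.674401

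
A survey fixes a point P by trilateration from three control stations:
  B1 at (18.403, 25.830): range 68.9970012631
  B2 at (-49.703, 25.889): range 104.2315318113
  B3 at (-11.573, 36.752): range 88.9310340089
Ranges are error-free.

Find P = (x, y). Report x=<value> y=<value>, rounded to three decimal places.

x=29.101 y=-42.333

eq1: (x − 18.403)² + (y − 25.830)² = 68.9970012631²
eq2: (x + 49.703)² + (y − 25.889)² = 104.2315318113²
eq3: (x + 11.573)² + (y − 36.752)² = 88.9310340089²
eq2−eq3, eq2−eq1 (x²,y² cancel):
  76.260·x + 21.726·y = 1299.498717
  136.212·x − 0.118·y = 3968.856819
det = 76.260·-0.118 − 21.726·136.212 = -2968.340592
x = (1299.498717·-0.118 − 21.726·3968.856819) / -2968.340592 = 29.100678
y = (76.260·3968.856819 − 1299.498717·136.212) / -2968.340592 = -42.332643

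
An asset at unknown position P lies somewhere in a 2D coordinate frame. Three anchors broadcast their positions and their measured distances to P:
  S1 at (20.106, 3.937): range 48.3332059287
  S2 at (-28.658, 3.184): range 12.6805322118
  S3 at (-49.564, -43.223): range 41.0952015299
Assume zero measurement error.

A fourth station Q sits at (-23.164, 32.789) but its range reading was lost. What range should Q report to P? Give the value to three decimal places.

eq1: (x − 20.106)² + (y − 3.937)² = 48.3332059287²
eq2: (x + 28.658)² + (y − 3.184)² = 12.6805322118²
eq3: (x + 49.564)² + (y + 43.223)² = 41.0952015299²
eq3−eq2, eq3−eq1 (x²,y² cancel):
  41.812·x + 92.814·y = -1965.379313
  139.340·x + 94.320·y = -4552.349827
det = 41.812·94.320 − 92.814·139.340 = -8988.994920
x = (-1965.379313·94.320 − 92.814·-4552.349827) / -8988.994920 = -26.381951
y = (41.812·-4552.349827 − -1965.379313·139.340) / -8988.994920 = -9.290594
|P − Q| = √((-26.381951 − -23.164)² + (-9.290594 − 32.789)²) = 42.202458

42.202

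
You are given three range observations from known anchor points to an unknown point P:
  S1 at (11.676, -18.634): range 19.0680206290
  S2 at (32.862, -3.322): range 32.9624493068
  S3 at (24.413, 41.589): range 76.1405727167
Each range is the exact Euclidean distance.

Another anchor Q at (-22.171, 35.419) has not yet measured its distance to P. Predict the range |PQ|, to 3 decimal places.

82.839

eq1: (x − 11.676)² + (y + 18.634)² = 19.0680206290²
eq2: (x − 32.862)² + (y + 3.322)² = 32.9624493068²
eq3: (x − 24.413)² + (y − 41.589)² = 76.1405727167²
eq3−eq2, eq3−eq1 (x²,y² cancel):
  16.898·x − 89.822·y = 3476.170987
  -25.474·x − 120.446·y = 3591.712845
det = 16.898·-120.446 − -89.822·-25.474 = -4323.422136
x = (3476.170987·-120.446 − -89.822·3591.712845) / -4323.422136 = 22.222225
y = (16.898·3591.712845 − 3476.170987·-25.474) / -4323.422136 = -34.520049
|P − Q| = √((22.222225 − -22.171)² + (-34.520049 − 35.419)²) = 82.838572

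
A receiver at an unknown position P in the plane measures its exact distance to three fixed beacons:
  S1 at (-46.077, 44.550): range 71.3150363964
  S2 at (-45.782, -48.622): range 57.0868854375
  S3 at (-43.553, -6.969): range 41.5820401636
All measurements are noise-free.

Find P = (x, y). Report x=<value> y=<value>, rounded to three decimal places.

x=-2.241 y=-11.702

eq1: (x + 46.077)² + (y − 44.550)² = 71.3150363964²
eq2: (x + 45.782)² + (y + 48.622)² = 57.0868854375²
eq3: (x + 43.553)² + (y + 6.969)² = 41.5820401636²
eq1−eq2, eq1−eq3 (x²,y² cancel):
  0.590·x − 186.344·y = 2179.219906
  5.048·x − 103.038·y = 1194.406693
det = 0.590·-103.038 − -186.344·5.048 = 879.872092
x = (2179.219906·-103.038 − -186.344·1194.406693) / 879.872092 = -2.241167
y = (0.590·1194.406693 − 2179.219906·5.048) / 879.872092 = -11.701703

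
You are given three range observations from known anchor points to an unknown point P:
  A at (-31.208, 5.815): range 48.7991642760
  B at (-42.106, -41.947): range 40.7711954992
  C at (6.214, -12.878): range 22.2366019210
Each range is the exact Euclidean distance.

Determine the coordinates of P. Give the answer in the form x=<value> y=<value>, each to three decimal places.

x=-2.230 y=-33.449

eq1: (x + 31.208)² + (y − 5.815)² = 48.7991642760²
eq2: (x + 42.106)² + (y + 41.947)² = 40.7711954992²
eq3: (x − 6.214)² + (y + 12.878)² = 22.2366019210²
eq3−eq1, eq3−eq2 (x²,y² cancel):
  -74.844·x + 37.386·y = -1083.595160
  -96.640·x − 58.138·y = 2160.185448
det = -74.844·-58.138 − 37.386·-96.640 = 7964.263512
x = (-1083.595160·-58.138 − 37.386·2160.185448) / 7964.263512 = -2.230293
y = (-74.844·2160.185448 − -1083.595160·-96.640) / 7964.263512 = -33.448863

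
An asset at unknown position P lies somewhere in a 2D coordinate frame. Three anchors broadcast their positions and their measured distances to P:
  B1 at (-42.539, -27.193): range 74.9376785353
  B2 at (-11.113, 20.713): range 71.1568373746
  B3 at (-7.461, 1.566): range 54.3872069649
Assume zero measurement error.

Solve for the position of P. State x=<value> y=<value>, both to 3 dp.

x=31.881 y=-35.986

eq1: (x + 42.539)² + (y + 27.193)² = 74.9376785353²
eq2: (x + 11.113)² + (y − 20.713)² = 71.1568373746²
eq3: (x + 7.461)² + (y − 1.566)² = 54.3872069649²
eq3−eq2, eq3−eq1 (x²,y² cancel):
  -7.304·x + 38.294·y = -1610.918963
  -70.156·x − 57.518·y = -166.780490
det = -7.304·-57.518 − 38.294·-70.156 = 3106.665336
x = (-1610.918963·-57.518 − 38.294·-166.780490) / 3106.665336 = 31.880978
y = (-7.304·-166.780490 − -1610.918963·-70.156) / 3106.665336 = -35.986324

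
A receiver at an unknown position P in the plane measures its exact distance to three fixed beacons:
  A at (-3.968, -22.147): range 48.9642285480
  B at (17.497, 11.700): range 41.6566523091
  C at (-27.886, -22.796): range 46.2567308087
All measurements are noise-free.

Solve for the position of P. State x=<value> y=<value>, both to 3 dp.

x=-22.554 y=23.152

eq1: (x + 3.968)² + (y + 22.147)² = 48.9642285480²
eq2: (x − 17.497)² + (y − 11.700)² = 41.6566523091²
eq3: (x + 27.886)² + (y + 22.796)² = 46.2567308087²
eq2−eq1, eq2−eq3 (x²,y² cancel):
  -42.930·x − 67.694·y = -599.019372
  -90.766·x − 68.992·y = 449.843139
det = -42.930·-68.992 − -67.694·-90.766 = -3182.487044
x = (-599.019372·-68.992 − -67.694·449.843139) / -3182.487044 = -22.554444
y = (-42.930·449.843139 − -599.019372·-90.766) / -3182.487044 = 23.152446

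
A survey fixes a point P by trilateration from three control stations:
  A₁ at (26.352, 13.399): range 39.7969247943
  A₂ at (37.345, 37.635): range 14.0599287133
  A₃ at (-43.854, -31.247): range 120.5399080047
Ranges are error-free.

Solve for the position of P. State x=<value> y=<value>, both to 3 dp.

x=48.030 y=46.774

eq1: (x − 26.352)² + (y − 13.399)² = 39.7969247943²
eq2: (x − 37.345)² + (y − 37.635)² = 14.0599287133²
eq3: (x + 43.854)² + (y + 31.247)² = 120.5399080047²
eq1−eq3, eq1−eq2 (x²,y² cancel):
  -140.412·x − 89.292·y = -10920.486979
  21.986·x + 48.472·y = 3323.194773
det = -140.412·48.472 − -89.292·21.986 = -4842.876552
x = (-10920.486979·48.472 − -89.292·3323.194773) / -4842.876552 = 48.029954
y = (-140.412·3323.194773 − -10920.486979·21.986) / -4842.876552 = 46.773564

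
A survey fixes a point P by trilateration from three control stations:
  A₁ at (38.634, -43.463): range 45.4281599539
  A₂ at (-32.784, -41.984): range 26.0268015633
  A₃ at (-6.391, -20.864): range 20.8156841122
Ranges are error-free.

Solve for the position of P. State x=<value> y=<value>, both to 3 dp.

eq1: (x − 38.634)² + (y + 43.463)² = 45.4281599539²
eq2: (x + 32.784)² + (y + 41.984)² = 26.0268015633²
eq3: (x + 6.391)² + (y + 20.864)² = 20.8156841122²
eq1−eq3, eq1−eq2 (x²,y² cancel):
  -90.050·x + 45.198·y = -1275.041936
  -142.836·x + 2.958·y = 842.151904
det = -90.050·2.958 − 45.198·-142.836 = 6189.533628
x = (-1275.041936·2.958 − 45.198·842.151904) / 6189.533628 = -6.759016
y = (-90.050·842.151904 − -1275.041936·-142.836) / 6189.533628 = -41.676431

x=-6.759 y=-41.676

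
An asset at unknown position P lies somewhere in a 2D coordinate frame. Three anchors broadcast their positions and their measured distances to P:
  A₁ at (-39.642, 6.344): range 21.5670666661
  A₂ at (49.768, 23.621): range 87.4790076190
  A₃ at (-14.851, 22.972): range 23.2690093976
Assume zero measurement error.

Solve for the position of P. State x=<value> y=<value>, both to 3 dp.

x=-37.610 y=27.815

eq1: (x + 39.642)² + (y − 6.344)² = 21.5670666661²
eq2: (x − 49.768)² + (y − 23.621)² = 87.4790076190²
eq3: (x + 14.851)² + (y − 22.972)² = 23.2690093976²
eq3−eq2, eq3−eq1 (x²,y² cancel):
  129.238·x + 1.298·y = -4824.589496
  -49.582·x − 33.256·y = 939.777949
det = 129.238·-33.256 − 1.298·-49.582 = -4233.581492
x = (-4824.589496·-33.256 − 1.298·939.777949) / -4233.581492 = -37.610405
y = (129.238·939.777949 − -4824.589496·-49.582) / -4233.581492 = 27.815166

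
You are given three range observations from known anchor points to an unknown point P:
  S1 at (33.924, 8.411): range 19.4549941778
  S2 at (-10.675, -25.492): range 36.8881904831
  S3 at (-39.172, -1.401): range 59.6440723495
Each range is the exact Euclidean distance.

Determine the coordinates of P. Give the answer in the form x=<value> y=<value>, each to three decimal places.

x=20.331 y=-5.507

eq1: (x − 33.924)² + (y − 8.411)² = 19.4549941778²
eq2: (x + 10.675)² + (y + 25.492)² = 36.8881904831²
eq3: (x + 39.172)² + (y + 1.401)² = 59.6440723495²
eq2−eq1, eq2−eq3 (x²,y² cancel):
  89.198·x + 67.806·y = 1440.026807
  -56.994·x + 48.182·y = -1424.066073
det = 89.198·48.182 − 67.806·-56.994 = 8162.273200
x = (1440.026807·48.182 − 67.806·-1424.066073) / 8162.273200 = 20.330561
y = (89.198·-1424.066073 − 1440.026807·-56.994) / 8162.273200 = -5.507162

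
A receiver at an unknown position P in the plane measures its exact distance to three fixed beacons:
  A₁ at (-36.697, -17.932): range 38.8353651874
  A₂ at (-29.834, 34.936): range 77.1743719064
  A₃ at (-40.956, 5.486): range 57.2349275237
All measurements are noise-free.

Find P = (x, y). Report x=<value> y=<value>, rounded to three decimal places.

eq1: (x + 36.697)² + (y + 17.932)² = 38.8353651874²
eq2: (x + 29.834)² + (y − 34.936)² = 77.1743719064²
eq3: (x + 40.956)² + (y − 5.486)² = 57.2349275237²
eq3−eq1, eq3−eq2 (x²,y² cancel):
  8.518·x − 46.836·y = 1728.387640
  22.244·x + 58.900·y = -2276.945231
det = 8.518·58.900 − -46.836·22.244 = 1543.530184
x = (1728.387640·58.900 − -46.836·-2276.945231) / 1543.530184 = -3.136301
y = (8.518·-2276.945231 − 1728.387640·22.244) / 1543.530184 = -37.473368

x=-3.136 y=-37.473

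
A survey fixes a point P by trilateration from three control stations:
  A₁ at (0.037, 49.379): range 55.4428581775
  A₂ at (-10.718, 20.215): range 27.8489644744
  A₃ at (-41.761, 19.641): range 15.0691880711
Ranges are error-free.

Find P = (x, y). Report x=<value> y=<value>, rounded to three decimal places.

eq1: (x − 0.037)² + (y − 49.379)² = 55.4428581775²
eq2: (x + 10.718)² + (y − 20.215)² = 27.8489644744²
eq3: (x + 41.761)² + (y − 19.641)² = 15.0691880711²
eq3−eq1, eq3−eq2 (x²,y² cancel):
  83.596·x + 59.476·y = -2538.293086
  62.086·x + 1.148·y = -2154.712646
det = 83.596·1.148 − 59.476·62.086 = -3596.658728
x = (-2538.293086·1.148 − 59.476·-2154.712646) / -3596.658728 = -34.821132
y = (83.596·-2154.712646 − -2538.293086·62.086) / -3596.658728 = 6.264952

x=-34.821 y=6.265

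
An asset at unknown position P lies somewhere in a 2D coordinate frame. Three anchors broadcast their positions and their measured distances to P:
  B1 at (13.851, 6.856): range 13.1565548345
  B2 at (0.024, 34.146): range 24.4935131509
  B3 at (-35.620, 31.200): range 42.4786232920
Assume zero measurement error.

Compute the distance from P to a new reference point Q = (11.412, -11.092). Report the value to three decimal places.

eq1: (x − 13.851)² + (y − 6.856)² = 13.1565548345²
eq2: (x − 0.024)² + (y − 34.146)² = 24.4935131509²
eq3: (x + 35.620)² + (y − 31.200)² = 42.4786232920²
eq2−eq3, eq2−eq1 (x²,y² cancel):
  -71.288·x − 5.892·y = -128.226742
  27.654·x − 54.580·y = -500.257704
det = -71.288·-54.580 − -5.892·27.654 = 4053.836408
x = (-128.226742·-54.580 − -5.892·-500.257704) / 4053.836408 = 0.999324
y = (-71.288·-500.257704 − -128.226742·27.654) / 4053.836408 = 9.671913
|P − Q| = √((0.999324 − 11.412)² + (9.671913 − -11.092)²) = 23.228515

23.229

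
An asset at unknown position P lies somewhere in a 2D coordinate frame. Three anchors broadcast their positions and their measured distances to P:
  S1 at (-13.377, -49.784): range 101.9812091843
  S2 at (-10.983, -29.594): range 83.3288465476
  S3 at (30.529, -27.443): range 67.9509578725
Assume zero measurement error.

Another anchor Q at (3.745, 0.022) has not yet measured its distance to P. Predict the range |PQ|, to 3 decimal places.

eq1: (x + 13.377)² + (y + 49.784)² = 101.9812091843²
eq2: (x + 10.983)² + (y + 29.594)² = 83.3288465476²
eq3: (x − 30.529)² + (y + 27.443)² = 67.9509578725²
eq1−eq3, eq1−eq2 (x²,y² cancel):
  87.812·x + 44.682·y = 4810.581656
  4.788·x + 40.380·y = 1795.510700
det = 87.812·40.380 − 44.682·4.788 = 3331.911144
x = (4810.581656·40.380 − 44.682·1795.510700) / 3331.911144 = 34.221884
y = (87.812·1795.510700 − 4810.581656·4.788) / 3331.911144 = 40.407536
|P − Q| = √((34.221884 − 3.745)² + (40.407536 − 0.022)²) = 50.594783

50.595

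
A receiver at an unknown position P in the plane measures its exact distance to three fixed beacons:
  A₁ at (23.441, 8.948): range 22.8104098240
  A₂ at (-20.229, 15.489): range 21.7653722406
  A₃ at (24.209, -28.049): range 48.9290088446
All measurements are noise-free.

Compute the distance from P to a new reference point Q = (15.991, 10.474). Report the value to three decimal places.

eq1: (x − 23.441)² + (y − 8.948)² = 22.8104098240²
eq2: (x + 20.229)² + (y − 15.489)² = 21.7653722406²
eq3: (x − 24.209)² + (y + 28.049)² = 48.9290088446²
eq2−eq3, eq2−eq1 (x²,y² cancel):
  88.876·x − 87.076·y = -1196.615958
  87.340·x − 13.082·y = -66.157745
det = 88.876·-13.082 − -87.076·87.340 = 6442.542008
x = (-1196.615958·-13.082 − -87.076·-66.157745) / 6442.542008 = 1.535633
y = (88.876·-66.157745 − -1196.615958·87.340) / 6442.542008 = 15.309578
|P − Q| = √((1.535633 − 15.991)² + (15.309578 − 10.474)²) = 15.242718

15.243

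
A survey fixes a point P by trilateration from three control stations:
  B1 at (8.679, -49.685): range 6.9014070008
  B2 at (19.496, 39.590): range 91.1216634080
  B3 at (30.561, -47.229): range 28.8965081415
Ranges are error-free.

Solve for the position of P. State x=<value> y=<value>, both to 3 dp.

eq1: (x − 8.679)² + (y + 49.685)² = 6.9014070008²
eq2: (x − 19.496)² + (y − 39.590)² = 91.1216634080²
eq3: (x − 30.561)² + (y + 47.229)² = 28.8965081415²
eq2−eq1, eq2−eq3 (x²,y² cancel):
  -21.634·x − 178.550·y = 8851.990274
  22.130·x − 173.638·y = 8685.240405
det = -21.634·-173.638 − -178.550·22.130 = 7707.795992
x = (8851.990274·-173.638 − -178.550·8685.240405) / 7707.795992 = 1.778432
y = (-21.634·8685.240405 − 8851.990274·22.130) / 7707.795992 = -49.792578

x=1.778 y=-49.793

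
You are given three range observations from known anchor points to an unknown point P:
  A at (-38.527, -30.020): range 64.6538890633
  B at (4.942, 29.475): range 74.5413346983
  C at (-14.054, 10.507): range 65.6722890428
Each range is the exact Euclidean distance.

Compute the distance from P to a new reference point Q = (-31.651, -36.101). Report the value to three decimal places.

eq1: (x + 38.527)² + (y + 30.020)² = 64.6538890633²
eq2: (x − 4.942)² + (y − 29.475)² = 74.5413346983²
eq3: (x + 14.054)² + (y − 10.507)² = 65.6722890428²
eq2−eq1, eq2−eq3 (x²,y² cancel):
  -86.938·x − 118.990·y = 2868.616348
  -37.992·x − 37.936·y = 658.274006
det = -86.938·-37.936 − -118.990·-37.992 = -1222.588112
x = (2868.616348·-37.936 − -118.990·658.274006) / -1222.588112 = 24.943647
y = (-86.938·658.274006 − 2868.616348·-37.992) / -1222.588112 = -42.332693
|P − Q| = √((24.943647 − -31.651)² + (-42.332693 − -36.101)²) = 56.936702

56.937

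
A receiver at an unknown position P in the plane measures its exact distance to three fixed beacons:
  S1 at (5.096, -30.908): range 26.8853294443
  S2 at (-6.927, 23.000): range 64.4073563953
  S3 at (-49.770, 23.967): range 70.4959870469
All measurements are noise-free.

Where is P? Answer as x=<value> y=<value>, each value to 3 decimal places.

x=-20.196 y=-40.026

eq1: (x − 5.096)² + (y + 30.908)² = 26.8853294443²
eq2: (x + 6.927)² + (y − 23.000)² = 64.4073563953²
eq3: (x + 49.770)² + (y − 23.967)² = 70.4959870469²
eq1−eq2, eq1−eq3 (x²,y² cancel):
  -24.046·x + 107.816·y = -3829.776969
  -109.732·x + 109.750·y = -2176.666941
det = -24.046·109.750 − 107.816·-109.732 = 9191.816812
x = (-3829.776969·109.750 − 107.816·-2176.666941) / 9191.816812 = -20.196062
y = (-24.046·-2176.666941 − -3829.776969·-109.732) / 9191.816812 = -40.025706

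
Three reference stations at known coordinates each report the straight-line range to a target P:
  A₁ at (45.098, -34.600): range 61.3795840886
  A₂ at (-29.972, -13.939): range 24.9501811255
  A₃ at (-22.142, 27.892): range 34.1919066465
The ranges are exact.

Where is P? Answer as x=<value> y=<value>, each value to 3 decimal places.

eq1: (x − 45.098)² + (y + 34.600)² = 61.3795840886²
eq2: (x + 29.972)² + (y + 13.939)² = 24.9501811255²
eq3: (x + 22.142)² + (y − 27.892)² = 34.1919066465²
eq2−eq3, eq2−eq1 (x²,y² cancel):
  15.660·x + 83.662·y = -370.959619
  150.140·x − 41.322·y = -1006.568706
det = 15.660·-41.322 − 83.662·150.140 = -13208.115200
x = (-370.959619·-41.322 − 83.662·-1006.568706) / -13208.115200 = -7.536302
y = (15.660·-1006.568706 − -370.959619·150.140) / -13208.115200 = -3.023369

x=-7.536 y=-3.023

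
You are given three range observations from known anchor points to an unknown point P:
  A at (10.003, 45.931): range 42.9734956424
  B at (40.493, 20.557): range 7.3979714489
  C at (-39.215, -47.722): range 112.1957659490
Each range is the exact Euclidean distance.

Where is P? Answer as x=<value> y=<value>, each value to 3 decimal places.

x=47.002 y=24.073

eq1: (x − 10.003)² + (y − 45.931)² = 42.9734956424²
eq2: (x − 40.493)² + (y − 20.557)² = 7.3979714489²
eq3: (x + 39.215)² + (y + 47.722)² = 112.1957659490²
eq1−eq2, eq1−eq3 (x²,y² cancel):
  60.980·x − 50.748·y = 1644.547874
  -98.436·x − 187.306·y = -9135.679830
det = 60.980·-187.306 − -50.748·-98.436 = -16417.350008
x = (1644.547874·-187.306 − -50.748·-9135.679830) / -16417.350008 = 47.002175
y = (60.980·-9135.679830 − 1644.547874·-98.436) / -16417.350008 = 24.072767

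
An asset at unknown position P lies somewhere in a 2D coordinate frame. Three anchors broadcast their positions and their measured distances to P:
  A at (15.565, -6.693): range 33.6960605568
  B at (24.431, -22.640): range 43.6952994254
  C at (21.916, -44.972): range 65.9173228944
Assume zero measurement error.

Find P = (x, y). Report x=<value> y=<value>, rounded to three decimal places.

x=37.185 y=19.152

eq1: (x − 15.565)² + (y + 6.693)² = 33.6960605568²
eq2: (x − 24.431)² + (y + 22.640)² = 43.6952994254²
eq3: (x − 21.916)² + (y + 44.972)² = 65.9173228944²
eq3−eq1, eq3−eq2 (x²,y² cancel):
  -12.702·x + 76.558·y = 993.942595
  5.030·x + 44.664·y = 1042.465787
det = -12.702·44.664 − 76.558·5.030 = -952.408868
x = (993.942595·44.664 − 76.558·1042.465787) / -952.408868 = 37.185336
y = (-12.702·1042.465787 − 993.942595·5.030) / -952.408868 = 19.152417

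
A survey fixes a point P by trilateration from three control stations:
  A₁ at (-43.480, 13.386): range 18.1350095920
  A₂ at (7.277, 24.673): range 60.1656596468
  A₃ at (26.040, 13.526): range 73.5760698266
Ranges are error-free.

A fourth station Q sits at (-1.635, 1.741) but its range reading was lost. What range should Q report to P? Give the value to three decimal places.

44.085

eq1: (x + 43.480)² + (y − 13.386)² = 18.1350095920²
eq2: (x − 7.277)² + (y − 24.673)² = 60.1656596468²
eq3: (x − 26.040)² + (y − 13.526)² = 73.5760698266²
eq3−eq1, eq3−eq2 (x²,y² cancel):
  -139.040·x − 0.280·y = 6293.220598
  -37.526·x + 22.294·y = 1594.208832
det = -139.040·22.294 − -0.280·-37.526 = -3110.265040
x = (6293.220598·22.294 − -0.280·1594.208832) / -3110.265040 = -45.252555
y = (-139.040·1594.208832 − 6293.220598·-37.526) / -3110.265040 = -4.662175
|P − Q| = √((-45.252555 − -1.635)² + (-4.662175 − 1.741)²) = 44.085051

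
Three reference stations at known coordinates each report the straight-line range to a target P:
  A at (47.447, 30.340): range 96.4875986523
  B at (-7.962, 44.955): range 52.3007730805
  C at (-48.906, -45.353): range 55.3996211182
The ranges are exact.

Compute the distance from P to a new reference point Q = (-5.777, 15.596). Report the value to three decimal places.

41.475

eq1: (x − 47.447)² + (y − 30.340)² = 96.4875986523²
eq2: (x + 7.962)² + (y − 44.955)² = 52.3007730805²
eq3: (x + 48.906)² + (y + 45.353)² = 55.3996211182²
eq1−eq3, eq1−eq2 (x²,y² cancel):
  -192.706·x − 151.386·y = 7517.696710
  -110.818·x + 29.230·y = 5487.097889
det = -192.706·29.230 − -151.386·-110.818 = -22409.090128
x = (7517.696710·29.230 − -151.386·5487.097889) / -22409.090128 = -46.874374
y = (-192.706·5487.097889 − 7517.696710·-110.818) / -22409.090128 = 10.009356
|P − Q| = √((-46.874374 − -5.777)² + (10.009356 − 15.596)²) = 41.475351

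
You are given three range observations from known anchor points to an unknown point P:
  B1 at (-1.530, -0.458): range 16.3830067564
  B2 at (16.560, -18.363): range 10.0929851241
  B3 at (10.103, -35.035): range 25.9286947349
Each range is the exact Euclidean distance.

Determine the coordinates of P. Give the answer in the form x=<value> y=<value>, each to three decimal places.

x=12.325 y=-9.202

eq1: (x + 1.530)² + (y + 0.458)² = 16.3830067564²
eq2: (x − 16.560)² + (y + 18.363)² = 10.0929851241²
eq3: (x − 10.103)² + (y + 35.035)² = 25.9286947349²
eq3−eq1, eq3−eq2 (x²,y² cancel):
  -23.266·x + 69.154·y = -923.076870
  12.914·x + 33.344·y = -147.659603
det = -23.266·33.344 − 69.154·12.914 = -1668.836260
x = (-923.076870·33.344 − 69.154·-147.659603) / -1668.836260 = 12.324650
y = (-23.266·-147.659603 − -923.076870·12.914) / -1668.836260 = -9.201659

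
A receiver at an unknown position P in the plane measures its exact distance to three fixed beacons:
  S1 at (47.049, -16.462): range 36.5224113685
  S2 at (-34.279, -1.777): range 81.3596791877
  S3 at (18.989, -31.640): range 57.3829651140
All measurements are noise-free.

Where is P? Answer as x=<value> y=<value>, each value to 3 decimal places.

eq1: (x − 47.049)² + (y + 16.462)² = 36.5224113685²
eq2: (x + 34.279)² + (y + 1.777)² = 81.3596791877²
eq3: (x − 18.989)² + (y + 31.640)² = 57.3829651140²
eq3−eq2, eq3−eq1 (x²,y² cancel):
  -106.536·x + 59.726·y = -3510.056863
  56.120·x + 30.356·y = 3081.852277
det = -106.536·30.356 − 59.726·56.120 = -6585.829936
x = (-3510.056863·30.356 − 59.726·3081.852277) / -6585.829936 = 44.127771
y = (-106.536·3081.852277 − -3510.056863·56.120) / -6585.829936 = 19.943397

x=44.128 y=19.943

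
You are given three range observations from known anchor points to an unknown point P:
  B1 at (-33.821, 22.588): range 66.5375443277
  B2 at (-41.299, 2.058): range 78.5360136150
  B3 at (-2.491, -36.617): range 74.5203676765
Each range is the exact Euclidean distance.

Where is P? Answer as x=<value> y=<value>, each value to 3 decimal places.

eq1: (x + 33.821)² + (y − 22.588)² = 66.5375443277²
eq2: (x + 41.299)² + (y − 2.058)² = 78.5360136150²
eq3: (x + 2.491)² + (y + 36.617)² = 74.5203676765²
eq1−eq3, eq1−eq2 (x²,y² cancel):
  62.660·x − 118.410·y = -1433.108408
  -14.956·x − 41.060·y = -1684.895649
det = 62.660·-41.060 − -118.410·-14.956 = -4343.759560
x = (-1433.108408·-41.060 − -118.410·-1684.895649) / -4343.759560 = 32.383252
y = (62.660·-1684.895649 − -1433.108408·-14.956) / -4343.759560 = 29.239448

x=32.383 y=29.239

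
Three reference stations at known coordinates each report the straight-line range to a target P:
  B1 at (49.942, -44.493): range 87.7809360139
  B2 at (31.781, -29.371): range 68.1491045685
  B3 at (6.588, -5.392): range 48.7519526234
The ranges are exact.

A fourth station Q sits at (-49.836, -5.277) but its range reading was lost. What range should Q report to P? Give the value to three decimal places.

26.813

eq1: (x − 49.942)² + (y + 44.493)² = 87.7809360139²
eq2: (x − 31.781)² + (y + 29.371)² = 68.1491045685²
eq3: (x − 6.588)² + (y + 5.392)² = 48.7519526234²
eq3−eq1, eq3−eq2 (x²,y² cancel):
  86.708·x − 78.202·y = -927.384838
  50.386·x − 47.958·y = -467.335375
det = 86.708·-47.958 − -78.202·50.386 = -218.056292
x = (-927.384838·-47.958 − -78.202·-467.335375) / -218.056292 = -36.361992
y = (86.708·-467.335375 − -927.384838·50.386) / -218.056292 = -28.458233
|P − Q| = √((-36.361992 − -49.836)² + (-28.458233 − -5.277)²) = 26.812655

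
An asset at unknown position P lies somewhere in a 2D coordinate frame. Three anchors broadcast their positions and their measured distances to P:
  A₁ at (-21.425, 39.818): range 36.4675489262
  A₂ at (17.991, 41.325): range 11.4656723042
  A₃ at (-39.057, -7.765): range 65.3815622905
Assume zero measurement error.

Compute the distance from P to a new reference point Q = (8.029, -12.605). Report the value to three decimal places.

eq1: (x + 21.425)² + (y − 39.818)² = 36.4675489262²
eq2: (x − 17.991)² + (y − 41.325)² = 11.4656723042²
eq3: (x + 39.057)² + (y + 7.765)² = 65.3815622905²
eq2−eq1, eq2−eq3 (x²,y² cancel):
  -78.832·x − 3.014·y = -1185.348440
  -114.096·x − 98.180·y = -4588.974278
det = -78.832·-98.180 − -3.014·-114.096 = 7395.840416
x = (-1185.348440·-98.180 − -3.014·-4588.974278) / 7395.840416 = 13.865408
y = (-78.832·-4588.974278 − -1185.348440·-114.096) / 7395.840416 = 30.627284
|P − Q| = √((13.865408 − 8.029)² + (30.627284 − -12.605)²) = 43.624466

43.624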